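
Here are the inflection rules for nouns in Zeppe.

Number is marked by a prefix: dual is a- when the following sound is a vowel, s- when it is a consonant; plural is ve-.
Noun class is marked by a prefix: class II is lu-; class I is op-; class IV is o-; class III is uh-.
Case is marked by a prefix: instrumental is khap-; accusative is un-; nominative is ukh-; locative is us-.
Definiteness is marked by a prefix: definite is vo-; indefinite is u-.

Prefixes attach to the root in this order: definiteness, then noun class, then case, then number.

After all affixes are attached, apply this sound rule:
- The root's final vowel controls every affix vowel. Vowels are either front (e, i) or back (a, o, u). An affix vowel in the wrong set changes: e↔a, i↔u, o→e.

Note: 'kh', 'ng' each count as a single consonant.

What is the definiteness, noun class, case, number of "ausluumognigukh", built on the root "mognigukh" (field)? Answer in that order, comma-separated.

indefinite, class II, locative, dual

Segment: a-us-lu-u-mognigukh.
definiteness: u- → indefinite.
noun class: lu- → class II.
case: us- → locative.
number: a/s- → dual.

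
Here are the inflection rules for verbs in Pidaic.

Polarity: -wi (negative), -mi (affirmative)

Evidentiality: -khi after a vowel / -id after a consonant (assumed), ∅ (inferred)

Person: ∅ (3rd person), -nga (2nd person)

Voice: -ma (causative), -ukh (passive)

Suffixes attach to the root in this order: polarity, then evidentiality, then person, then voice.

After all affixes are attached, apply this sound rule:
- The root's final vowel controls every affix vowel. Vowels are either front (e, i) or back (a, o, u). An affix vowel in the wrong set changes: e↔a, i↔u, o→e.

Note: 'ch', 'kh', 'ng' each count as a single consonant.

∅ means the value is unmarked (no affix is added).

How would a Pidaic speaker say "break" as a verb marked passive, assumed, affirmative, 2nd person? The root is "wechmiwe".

Attach polarity affirmative -mi → wechmiwemi.
Attach evidentiality assumed -khi (after vowel 'i') → wechmiwemikhi.
Attach person 2nd person -nga → wechmiwemikhinga.
Attach voice passive -ukh → wechmiwemikhingaukh.
Apply vowel harmony: wechmiwemikhingaukh → wechmiwemikhingeikh.

wechmiwemikhingeikh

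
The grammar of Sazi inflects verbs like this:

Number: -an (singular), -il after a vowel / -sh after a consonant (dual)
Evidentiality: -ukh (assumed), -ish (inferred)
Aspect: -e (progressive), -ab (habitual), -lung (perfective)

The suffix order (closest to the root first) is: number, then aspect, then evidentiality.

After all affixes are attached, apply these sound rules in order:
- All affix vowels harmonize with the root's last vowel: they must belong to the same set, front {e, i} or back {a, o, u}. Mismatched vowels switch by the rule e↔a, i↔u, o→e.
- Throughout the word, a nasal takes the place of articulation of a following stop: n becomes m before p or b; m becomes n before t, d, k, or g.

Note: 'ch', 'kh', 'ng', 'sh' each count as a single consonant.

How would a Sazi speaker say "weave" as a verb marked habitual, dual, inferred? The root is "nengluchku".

Attach number dual -il (after vowel 'u') → nengluchkuil.
Attach aspect habitual -ab → nengluchkuilab.
Attach evidentiality inferred -ish → nengluchkuilabish.
Apply vowel harmony: nengluchkuilabish → nengluchkuulabush.
Nasal assimilation: no change.

nengluchkuulabush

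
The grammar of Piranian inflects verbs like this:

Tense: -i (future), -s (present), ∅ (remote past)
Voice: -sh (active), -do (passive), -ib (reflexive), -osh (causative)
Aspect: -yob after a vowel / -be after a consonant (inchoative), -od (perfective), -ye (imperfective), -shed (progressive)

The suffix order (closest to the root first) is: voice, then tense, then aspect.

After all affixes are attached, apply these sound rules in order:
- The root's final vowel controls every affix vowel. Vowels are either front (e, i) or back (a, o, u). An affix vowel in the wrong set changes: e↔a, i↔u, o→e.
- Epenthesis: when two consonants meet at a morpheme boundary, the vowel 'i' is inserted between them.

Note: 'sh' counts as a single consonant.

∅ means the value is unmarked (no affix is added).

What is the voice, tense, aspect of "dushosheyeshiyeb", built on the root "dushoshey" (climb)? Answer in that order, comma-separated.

causative, future, inchoative

Segment: dushoshey-osh-i-yob.
voice: -osh → causative.
tense: -i → future.
aspect: -yob/be → inchoative.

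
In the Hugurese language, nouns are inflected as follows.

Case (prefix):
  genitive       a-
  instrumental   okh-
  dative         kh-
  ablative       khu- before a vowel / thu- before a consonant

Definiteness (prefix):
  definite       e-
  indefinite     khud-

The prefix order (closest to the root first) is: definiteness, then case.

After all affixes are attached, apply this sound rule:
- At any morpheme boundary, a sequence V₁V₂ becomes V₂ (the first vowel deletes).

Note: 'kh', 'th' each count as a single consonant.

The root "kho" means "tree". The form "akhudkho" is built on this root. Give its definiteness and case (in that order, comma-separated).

indefinite, genitive

Segment: a-khud-kho.
definiteness: khud- → indefinite.
case: a- → genitive.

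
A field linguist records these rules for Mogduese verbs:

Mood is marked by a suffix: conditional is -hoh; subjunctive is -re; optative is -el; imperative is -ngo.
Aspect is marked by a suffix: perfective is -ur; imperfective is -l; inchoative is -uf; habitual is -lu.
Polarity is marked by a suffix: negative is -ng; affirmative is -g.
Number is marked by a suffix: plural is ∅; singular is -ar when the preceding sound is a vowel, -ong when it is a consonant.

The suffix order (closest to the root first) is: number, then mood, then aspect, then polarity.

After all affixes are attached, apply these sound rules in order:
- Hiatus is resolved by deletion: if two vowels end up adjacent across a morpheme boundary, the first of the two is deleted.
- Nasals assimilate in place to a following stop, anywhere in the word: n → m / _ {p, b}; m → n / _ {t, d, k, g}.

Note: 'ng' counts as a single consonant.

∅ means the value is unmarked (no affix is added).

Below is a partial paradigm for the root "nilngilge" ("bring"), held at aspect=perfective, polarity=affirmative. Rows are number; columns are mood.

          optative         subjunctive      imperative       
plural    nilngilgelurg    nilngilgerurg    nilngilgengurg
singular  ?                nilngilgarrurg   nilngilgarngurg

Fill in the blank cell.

Attach number singular -ar (after vowel 'e') → nilngilgear.
Attach mood optative -el → nilngilgearel.
Attach aspect perfective -ur → nilngilgearelur.
Attach polarity affirmative -g → nilngilgearelurg.
Apply vowel deletion: nilngilgearelurg → nilngilgarelurg.
Nasal assimilation: no change.

nilngilgarelurg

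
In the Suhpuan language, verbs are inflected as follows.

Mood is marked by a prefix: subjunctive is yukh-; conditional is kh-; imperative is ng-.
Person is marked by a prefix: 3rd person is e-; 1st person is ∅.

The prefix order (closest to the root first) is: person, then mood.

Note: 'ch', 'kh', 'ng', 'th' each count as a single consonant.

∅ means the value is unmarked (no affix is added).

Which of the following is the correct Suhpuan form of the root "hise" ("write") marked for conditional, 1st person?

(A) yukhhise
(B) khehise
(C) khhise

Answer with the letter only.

person = 1st person: zero marking, form stays hise.
Attach mood conditional kh- → khhise.
So the correct form is khhise, option (C).
(A) yukhhise is wrong: it uses subjunctive instead of conditional for mood.
(B) khehise is wrong: it uses 3rd person instead of 1st person for person.

C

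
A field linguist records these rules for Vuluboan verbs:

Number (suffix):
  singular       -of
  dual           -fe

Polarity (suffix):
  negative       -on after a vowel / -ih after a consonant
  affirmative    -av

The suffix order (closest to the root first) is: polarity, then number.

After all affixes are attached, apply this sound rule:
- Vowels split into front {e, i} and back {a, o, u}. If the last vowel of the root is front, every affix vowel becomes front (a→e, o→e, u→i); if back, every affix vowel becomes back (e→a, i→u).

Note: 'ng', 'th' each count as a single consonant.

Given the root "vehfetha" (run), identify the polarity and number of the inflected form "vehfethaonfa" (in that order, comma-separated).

negative, dual

Segment: vehfetha-on-fe.
polarity: -on/ih → negative.
number: -fe → dual.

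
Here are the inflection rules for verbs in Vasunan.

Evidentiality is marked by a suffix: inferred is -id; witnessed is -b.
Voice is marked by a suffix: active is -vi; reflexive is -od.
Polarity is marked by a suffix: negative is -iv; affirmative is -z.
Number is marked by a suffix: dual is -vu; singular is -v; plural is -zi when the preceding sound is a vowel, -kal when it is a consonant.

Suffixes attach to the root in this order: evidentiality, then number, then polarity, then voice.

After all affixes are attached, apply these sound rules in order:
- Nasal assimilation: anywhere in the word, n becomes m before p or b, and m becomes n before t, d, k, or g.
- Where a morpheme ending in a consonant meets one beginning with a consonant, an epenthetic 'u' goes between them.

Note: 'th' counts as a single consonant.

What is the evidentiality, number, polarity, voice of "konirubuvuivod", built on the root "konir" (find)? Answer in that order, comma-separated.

Segment: konir-b-vu-iv-od.
evidentiality: -b → witnessed.
number: -vu → dual.
polarity: -iv → negative.
voice: -od → reflexive.

witnessed, dual, negative, reflexive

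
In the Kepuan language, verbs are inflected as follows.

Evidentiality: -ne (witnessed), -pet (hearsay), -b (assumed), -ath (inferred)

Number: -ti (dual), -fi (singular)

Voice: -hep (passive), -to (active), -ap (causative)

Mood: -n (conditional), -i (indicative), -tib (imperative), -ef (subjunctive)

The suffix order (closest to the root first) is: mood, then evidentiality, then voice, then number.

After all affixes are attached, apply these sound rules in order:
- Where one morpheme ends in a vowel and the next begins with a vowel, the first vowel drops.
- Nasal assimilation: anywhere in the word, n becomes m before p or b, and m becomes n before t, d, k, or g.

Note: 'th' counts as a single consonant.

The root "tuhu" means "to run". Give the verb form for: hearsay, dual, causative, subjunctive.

Attach mood subjunctive -ef → tuhuef.
Attach evidentiality hearsay -pet → tuhuefpet.
Attach voice causative -ap → tuhuefpetap.
Attach number dual -ti → tuhuefpetapti.
Apply vowel deletion: tuhuefpetapti → tuhefpetapti.
Nasal assimilation: no change.

tuhefpetapti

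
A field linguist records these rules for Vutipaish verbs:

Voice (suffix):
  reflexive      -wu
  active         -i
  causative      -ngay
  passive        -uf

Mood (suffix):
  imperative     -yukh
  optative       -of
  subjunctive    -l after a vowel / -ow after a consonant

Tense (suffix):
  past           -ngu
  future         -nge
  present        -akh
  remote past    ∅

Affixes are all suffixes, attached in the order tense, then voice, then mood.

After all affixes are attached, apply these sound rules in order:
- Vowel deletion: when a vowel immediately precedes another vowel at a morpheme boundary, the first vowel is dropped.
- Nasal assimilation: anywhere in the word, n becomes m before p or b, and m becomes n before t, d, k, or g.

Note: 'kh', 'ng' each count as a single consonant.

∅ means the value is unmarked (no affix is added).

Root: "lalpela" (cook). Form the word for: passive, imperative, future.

Attach tense future -nge → lalpelange.
Attach voice passive -uf → lalpelangeuf.
Attach mood imperative -yukh → lalpelangeufyukh.
Apply vowel deletion: lalpelangeufyukh → lalpelangufyukh.
Nasal assimilation: no change.

lalpelangufyukh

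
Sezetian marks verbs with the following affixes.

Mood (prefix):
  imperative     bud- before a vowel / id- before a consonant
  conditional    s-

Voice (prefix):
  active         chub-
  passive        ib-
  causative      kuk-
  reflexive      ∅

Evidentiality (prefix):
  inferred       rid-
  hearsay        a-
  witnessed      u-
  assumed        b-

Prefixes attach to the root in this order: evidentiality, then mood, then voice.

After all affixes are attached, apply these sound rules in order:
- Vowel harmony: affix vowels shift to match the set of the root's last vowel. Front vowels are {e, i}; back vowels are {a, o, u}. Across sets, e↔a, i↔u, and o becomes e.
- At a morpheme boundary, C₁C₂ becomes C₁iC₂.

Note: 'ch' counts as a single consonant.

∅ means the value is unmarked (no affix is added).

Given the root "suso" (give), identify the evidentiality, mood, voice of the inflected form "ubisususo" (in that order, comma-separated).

Segment: ib-s-u-suso.
evidentiality: u- → witnessed.
mood: s- → conditional.
voice: ib- → passive.

witnessed, conditional, passive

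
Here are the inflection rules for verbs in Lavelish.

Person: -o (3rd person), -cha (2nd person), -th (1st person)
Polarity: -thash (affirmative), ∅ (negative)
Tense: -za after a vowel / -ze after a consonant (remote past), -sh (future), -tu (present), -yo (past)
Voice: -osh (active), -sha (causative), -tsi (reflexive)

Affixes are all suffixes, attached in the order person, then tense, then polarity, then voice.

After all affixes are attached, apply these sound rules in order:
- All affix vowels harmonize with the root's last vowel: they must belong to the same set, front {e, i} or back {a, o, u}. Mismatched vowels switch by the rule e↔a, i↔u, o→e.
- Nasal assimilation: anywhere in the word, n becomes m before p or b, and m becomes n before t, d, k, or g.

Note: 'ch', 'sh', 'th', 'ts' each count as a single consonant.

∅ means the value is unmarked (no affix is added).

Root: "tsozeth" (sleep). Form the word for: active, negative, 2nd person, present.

Attach person 2nd person -cha → tsozethcha.
Attach tense present -tu → tsozethchatu.
polarity = negative: zero marking, form stays tsozethchatu.
Attach voice active -osh → tsozethchatuosh.
Apply vowel harmony: tsozethchatuosh → tsozethchetiesh.
Nasal assimilation: no change.

tsozethchetiesh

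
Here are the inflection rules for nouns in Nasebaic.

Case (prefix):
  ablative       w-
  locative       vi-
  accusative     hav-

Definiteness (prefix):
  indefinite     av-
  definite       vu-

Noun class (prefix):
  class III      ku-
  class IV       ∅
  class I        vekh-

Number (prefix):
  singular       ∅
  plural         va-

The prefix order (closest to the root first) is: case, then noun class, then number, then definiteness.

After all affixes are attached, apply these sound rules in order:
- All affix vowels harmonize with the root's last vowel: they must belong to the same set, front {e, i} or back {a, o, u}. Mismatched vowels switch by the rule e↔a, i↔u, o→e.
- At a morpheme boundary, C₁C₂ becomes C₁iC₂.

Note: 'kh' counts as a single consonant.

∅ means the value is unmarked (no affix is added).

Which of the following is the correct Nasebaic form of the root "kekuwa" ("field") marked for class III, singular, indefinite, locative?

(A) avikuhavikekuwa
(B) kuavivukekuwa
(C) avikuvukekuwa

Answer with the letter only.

C

Attach case locative vi- → vikekuwa.
Attach noun class class III ku- → kuvikekuwa.
number = singular: zero marking, form stays kuvikekuwa.
Attach definiteness indefinite av- → avkuvikekuwa.
Apply vowel harmony: avkuvikekuwa → avkuvukekuwa.
Apply epenthesis: avkuvukekuwa → avikuvukekuwa.
So the correct form is avikuvukekuwa, option (C).
(B) kuavivukekuwa is wrong: it has the affixes in the wrong order.
(A) avikuhavikekuwa is wrong: it uses accusative instead of locative for case.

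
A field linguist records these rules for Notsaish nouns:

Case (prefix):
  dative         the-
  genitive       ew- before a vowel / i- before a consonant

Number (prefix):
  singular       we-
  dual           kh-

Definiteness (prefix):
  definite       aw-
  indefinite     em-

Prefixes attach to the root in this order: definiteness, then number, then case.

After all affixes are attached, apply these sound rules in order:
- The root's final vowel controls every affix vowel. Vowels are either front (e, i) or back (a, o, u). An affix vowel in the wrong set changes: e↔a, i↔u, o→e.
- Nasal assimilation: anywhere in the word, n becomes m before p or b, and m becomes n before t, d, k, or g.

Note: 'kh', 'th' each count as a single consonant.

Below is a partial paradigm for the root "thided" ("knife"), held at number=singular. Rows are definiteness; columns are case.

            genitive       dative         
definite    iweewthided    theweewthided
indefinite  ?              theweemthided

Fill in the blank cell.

Attach definiteness indefinite em- → emthided.
Attach number singular we- → weemthided.
Attach case genitive i- (before consonant 'w') → iweemthided.
Vowel harmony: no change.
Nasal assimilation: no change.

iweemthided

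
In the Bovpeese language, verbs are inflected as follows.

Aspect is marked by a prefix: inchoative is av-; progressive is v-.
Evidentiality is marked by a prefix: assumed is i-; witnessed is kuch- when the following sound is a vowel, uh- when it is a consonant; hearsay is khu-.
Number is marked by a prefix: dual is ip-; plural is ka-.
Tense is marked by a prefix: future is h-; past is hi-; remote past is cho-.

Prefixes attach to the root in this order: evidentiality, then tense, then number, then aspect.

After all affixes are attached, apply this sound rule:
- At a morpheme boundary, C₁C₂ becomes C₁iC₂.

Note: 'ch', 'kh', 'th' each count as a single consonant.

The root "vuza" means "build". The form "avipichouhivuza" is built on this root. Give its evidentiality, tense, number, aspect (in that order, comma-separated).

witnessed, remote past, dual, inchoative

Segment: av-ip-cho-uh-vuza.
evidentiality: kuch/uh- → witnessed.
tense: cho- → remote past.
number: ip- → dual.
aspect: av- → inchoative.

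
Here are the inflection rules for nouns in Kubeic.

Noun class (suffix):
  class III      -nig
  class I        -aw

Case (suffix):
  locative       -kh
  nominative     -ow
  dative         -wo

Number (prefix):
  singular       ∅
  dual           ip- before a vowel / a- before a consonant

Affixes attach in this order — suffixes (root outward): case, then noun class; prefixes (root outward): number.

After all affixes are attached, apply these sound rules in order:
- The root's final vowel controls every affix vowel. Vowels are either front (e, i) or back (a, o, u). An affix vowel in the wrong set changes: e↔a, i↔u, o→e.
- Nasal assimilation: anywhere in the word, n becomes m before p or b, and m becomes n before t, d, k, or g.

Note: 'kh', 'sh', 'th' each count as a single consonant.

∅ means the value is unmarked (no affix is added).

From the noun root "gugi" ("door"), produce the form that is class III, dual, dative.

egugiwenig

Attach number dual a- (before consonant 'g') → agugi.
Attach case dative -wo → agugiwo.
Attach noun class class III -nig → agugiwonig.
Apply vowel harmony: agugiwonig → egugiwenig.
Nasal assimilation: no change.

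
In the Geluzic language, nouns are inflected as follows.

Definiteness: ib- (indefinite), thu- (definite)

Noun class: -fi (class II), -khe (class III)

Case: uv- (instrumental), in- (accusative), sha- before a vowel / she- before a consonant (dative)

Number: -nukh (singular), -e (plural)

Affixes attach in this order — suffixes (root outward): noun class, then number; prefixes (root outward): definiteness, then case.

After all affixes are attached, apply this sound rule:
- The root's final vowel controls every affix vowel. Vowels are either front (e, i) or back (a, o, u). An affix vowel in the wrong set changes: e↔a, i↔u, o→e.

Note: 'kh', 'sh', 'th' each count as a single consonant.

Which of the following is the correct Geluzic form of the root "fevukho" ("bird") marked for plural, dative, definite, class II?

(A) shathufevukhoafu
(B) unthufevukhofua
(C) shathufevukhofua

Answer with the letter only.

C

Attach definiteness definite thu- → thufevukho.
Attach noun class class II -fi → thufevukhofi.
Attach number plural -e → thufevukhofie.
Attach case dative she- (before consonant 'th') → shethufevukhofie.
Apply vowel harmony: shethufevukhofie → shathufevukhofua.
So the correct form is shathufevukhofua, option (C).
(B) unthufevukhofua is wrong: it uses accusative instead of dative for case.
(A) shathufevukhoafu is wrong: it has the affixes in the wrong order.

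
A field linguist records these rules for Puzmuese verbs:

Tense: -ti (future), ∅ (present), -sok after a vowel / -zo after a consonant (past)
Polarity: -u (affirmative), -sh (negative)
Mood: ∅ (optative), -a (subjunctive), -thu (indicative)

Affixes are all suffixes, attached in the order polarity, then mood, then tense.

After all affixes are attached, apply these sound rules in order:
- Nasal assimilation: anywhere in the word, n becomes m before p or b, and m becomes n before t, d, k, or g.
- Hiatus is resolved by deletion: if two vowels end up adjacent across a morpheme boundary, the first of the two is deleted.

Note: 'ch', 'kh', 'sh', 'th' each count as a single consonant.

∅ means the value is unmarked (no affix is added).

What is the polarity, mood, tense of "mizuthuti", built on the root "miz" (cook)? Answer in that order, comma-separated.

Segment: miz-u-thu-ti.
polarity: -u → affirmative.
mood: -thu → indicative.
tense: -ti → future.

affirmative, indicative, future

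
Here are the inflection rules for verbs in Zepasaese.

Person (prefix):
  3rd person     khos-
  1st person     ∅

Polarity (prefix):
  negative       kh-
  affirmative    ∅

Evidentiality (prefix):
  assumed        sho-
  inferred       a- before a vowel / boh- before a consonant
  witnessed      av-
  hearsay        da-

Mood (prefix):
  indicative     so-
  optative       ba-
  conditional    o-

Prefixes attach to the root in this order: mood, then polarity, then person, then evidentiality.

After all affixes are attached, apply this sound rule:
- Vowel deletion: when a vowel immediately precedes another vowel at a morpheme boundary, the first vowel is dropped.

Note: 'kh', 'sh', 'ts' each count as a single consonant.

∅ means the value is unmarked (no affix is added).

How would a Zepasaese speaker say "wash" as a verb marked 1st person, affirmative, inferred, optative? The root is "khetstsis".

Attach mood optative ba- → bakhetstsis.
polarity = affirmative: zero marking, form stays bakhetstsis.
person = 1st person: zero marking, form stays bakhetstsis.
Attach evidentiality inferred boh- (before consonant 'b') → bohbakhetstsis.
Vowel deletion: no change.

bohbakhetstsis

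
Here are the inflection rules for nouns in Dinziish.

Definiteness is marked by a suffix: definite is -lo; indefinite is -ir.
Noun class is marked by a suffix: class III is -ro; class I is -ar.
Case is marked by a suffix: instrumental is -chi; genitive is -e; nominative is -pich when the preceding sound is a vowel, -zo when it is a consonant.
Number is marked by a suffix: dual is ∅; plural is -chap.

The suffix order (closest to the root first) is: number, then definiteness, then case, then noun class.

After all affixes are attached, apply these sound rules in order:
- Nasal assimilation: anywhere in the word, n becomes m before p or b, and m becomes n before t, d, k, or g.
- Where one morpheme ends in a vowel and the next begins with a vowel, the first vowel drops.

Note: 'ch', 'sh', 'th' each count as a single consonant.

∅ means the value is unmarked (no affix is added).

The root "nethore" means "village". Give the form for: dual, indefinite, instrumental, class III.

number = dual: zero marking, form stays nethore.
Attach definiteness indefinite -ir → nethoreir.
Attach case instrumental -chi → nethoreirchi.
Attach noun class class III -ro → nethoreirchiro.
Nasal assimilation: no change.
Apply vowel deletion: nethoreirchiro → nethorirchiro.

nethorirchiro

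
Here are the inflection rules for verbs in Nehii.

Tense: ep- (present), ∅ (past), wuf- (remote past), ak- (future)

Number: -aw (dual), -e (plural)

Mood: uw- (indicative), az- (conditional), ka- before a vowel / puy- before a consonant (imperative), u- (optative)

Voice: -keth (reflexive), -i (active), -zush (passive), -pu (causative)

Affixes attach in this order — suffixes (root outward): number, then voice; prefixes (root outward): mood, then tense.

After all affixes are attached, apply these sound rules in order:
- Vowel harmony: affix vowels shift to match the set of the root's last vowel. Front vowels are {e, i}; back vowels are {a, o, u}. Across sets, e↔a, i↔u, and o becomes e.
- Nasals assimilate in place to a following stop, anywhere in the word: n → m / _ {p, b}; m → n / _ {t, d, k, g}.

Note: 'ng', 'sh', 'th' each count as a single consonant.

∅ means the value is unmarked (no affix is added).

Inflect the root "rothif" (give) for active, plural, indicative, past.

iwrothifei

Attach number plural -e → rothife.
Attach mood indicative uw- → uwrothife.
tense = past: zero marking, form stays uwrothife.
Attach voice active -i → uwrothifei.
Apply vowel harmony: uwrothifei → iwrothifei.
Nasal assimilation: no change.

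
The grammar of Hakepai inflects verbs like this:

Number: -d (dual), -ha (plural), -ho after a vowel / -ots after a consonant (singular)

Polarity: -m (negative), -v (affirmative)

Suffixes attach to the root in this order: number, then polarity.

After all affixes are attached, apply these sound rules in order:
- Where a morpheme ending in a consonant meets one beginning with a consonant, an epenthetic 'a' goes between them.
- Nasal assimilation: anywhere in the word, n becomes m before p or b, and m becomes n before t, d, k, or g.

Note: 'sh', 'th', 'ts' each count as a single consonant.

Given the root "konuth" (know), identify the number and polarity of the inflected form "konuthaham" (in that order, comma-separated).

Segment: konuth-ha-m.
number: -ha → plural.
polarity: -m → negative.

plural, negative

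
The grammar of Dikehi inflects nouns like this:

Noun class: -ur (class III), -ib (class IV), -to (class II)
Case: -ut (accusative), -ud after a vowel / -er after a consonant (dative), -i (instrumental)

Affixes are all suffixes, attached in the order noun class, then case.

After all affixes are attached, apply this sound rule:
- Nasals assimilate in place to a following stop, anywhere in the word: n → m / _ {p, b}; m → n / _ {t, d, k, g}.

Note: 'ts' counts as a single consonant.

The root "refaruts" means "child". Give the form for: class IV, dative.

refarutsiber

Attach noun class class IV -ib → refarutsib.
Attach case dative -er (after consonant 'b') → refarutsiber.
Nasal assimilation: no change.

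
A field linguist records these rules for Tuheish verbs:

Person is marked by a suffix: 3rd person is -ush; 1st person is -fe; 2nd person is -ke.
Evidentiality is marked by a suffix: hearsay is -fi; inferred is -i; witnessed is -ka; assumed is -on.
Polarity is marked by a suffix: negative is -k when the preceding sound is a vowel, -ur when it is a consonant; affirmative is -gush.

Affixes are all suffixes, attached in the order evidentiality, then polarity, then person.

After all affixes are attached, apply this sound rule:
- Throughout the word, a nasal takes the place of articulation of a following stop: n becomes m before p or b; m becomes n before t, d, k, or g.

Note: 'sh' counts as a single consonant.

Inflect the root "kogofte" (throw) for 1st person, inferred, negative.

kogofteikfe

Attach evidentiality inferred -i → kogoftei.
Attach polarity negative -k (after vowel 'i') → kogofteik.
Attach person 1st person -fe → kogofteikfe.
Nasal assimilation: no change.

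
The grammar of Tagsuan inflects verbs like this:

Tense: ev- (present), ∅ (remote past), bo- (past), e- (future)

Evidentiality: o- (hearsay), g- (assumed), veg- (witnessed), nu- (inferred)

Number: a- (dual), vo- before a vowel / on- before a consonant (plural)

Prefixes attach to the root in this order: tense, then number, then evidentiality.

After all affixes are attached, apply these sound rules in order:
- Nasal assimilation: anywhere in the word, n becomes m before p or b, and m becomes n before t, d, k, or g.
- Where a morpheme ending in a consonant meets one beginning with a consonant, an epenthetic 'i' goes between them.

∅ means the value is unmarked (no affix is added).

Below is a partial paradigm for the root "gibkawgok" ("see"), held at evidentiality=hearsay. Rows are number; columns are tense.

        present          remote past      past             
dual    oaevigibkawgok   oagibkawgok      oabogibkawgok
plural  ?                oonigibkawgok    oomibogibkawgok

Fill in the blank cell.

Attach tense present ev- → evgibkawgok.
Attach number plural vo- (before vowel 'e') → voevgibkawgok.
Attach evidentiality hearsay o- → ovoevgibkawgok.
Nasal assimilation: no change.
Apply epenthesis: ovoevgibkawgok → ovoevigibkawgok.

ovoevigibkawgok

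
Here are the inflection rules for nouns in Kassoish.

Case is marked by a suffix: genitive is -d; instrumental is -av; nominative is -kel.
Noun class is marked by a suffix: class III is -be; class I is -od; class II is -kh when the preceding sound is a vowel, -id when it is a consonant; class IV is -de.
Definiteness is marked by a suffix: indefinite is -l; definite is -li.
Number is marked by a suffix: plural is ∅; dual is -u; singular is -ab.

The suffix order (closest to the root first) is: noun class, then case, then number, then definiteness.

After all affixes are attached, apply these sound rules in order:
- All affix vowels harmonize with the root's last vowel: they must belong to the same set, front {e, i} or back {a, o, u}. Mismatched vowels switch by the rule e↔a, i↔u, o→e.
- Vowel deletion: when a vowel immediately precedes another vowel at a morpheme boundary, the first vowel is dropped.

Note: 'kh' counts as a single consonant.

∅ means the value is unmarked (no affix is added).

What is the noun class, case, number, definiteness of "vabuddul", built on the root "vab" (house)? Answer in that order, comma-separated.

Segment: vab-id-d-u-l.
noun class: -kh/id → class II.
case: -d → genitive.
number: -u → dual.
definiteness: -l → indefinite.

class II, genitive, dual, indefinite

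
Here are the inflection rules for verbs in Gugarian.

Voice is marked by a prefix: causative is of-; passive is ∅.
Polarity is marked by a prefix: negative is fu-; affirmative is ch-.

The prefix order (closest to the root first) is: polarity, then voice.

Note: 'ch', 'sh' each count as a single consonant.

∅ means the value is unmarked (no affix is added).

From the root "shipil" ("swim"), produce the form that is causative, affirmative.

ofchshipil

Attach polarity affirmative ch- → chshipil.
Attach voice causative of- → ofchshipil.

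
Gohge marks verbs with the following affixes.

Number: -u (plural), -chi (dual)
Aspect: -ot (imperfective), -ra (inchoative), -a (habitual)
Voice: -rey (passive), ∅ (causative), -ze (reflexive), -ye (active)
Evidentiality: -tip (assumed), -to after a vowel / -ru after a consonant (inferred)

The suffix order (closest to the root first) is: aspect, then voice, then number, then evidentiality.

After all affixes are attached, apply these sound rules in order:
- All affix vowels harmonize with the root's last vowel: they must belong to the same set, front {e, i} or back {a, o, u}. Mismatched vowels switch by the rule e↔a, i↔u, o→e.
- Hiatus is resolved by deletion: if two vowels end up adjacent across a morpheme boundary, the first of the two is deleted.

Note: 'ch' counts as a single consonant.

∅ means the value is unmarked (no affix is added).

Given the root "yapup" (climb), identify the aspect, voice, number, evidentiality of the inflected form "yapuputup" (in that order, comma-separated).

habitual, causative, plural, assumed

Segment: yapup-a-u-tip.
aspect: -a → habitual.
voice: ∅ → causative.
number: -u → plural.
evidentiality: -tip → assumed.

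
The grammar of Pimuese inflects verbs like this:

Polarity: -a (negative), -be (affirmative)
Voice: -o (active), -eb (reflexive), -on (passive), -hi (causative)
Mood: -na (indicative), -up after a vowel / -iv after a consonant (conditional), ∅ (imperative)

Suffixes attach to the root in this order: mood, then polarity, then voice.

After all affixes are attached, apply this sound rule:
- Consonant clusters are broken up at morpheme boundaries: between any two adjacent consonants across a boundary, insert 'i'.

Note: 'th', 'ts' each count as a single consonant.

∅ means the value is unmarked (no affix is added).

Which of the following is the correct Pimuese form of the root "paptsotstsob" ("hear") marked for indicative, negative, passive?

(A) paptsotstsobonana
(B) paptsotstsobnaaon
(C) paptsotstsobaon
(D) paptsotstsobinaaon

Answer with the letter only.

D

Attach mood indicative -na → paptsotstsobna.
Attach polarity negative -a → paptsotstsobnaa.
Attach voice passive -on → paptsotstsobnaaon.
Apply epenthesis: paptsotstsobnaaon → paptsotstsobinaaon.
So the correct form is paptsotstsobinaaon, option (D).
(A) paptsotstsobonana is wrong: it has the affixes in the wrong order.
(B) paptsotstsobnaaon is wrong: it fails to apply the sound rule(s).
(C) paptsotstsobaon is wrong: it uses imperative instead of indicative for mood.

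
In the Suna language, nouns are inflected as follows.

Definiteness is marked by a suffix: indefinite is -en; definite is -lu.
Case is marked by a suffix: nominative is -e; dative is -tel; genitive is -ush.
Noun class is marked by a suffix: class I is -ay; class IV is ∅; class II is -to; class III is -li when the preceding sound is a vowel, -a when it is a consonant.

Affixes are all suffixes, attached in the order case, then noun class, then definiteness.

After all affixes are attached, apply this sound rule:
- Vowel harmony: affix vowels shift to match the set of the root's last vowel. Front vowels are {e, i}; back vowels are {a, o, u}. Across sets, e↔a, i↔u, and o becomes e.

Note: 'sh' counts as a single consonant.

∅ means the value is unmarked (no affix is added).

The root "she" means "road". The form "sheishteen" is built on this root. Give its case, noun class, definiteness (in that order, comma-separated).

genitive, class II, indefinite

Segment: she-ush-to-en.
case: -ush → genitive.
noun class: -to → class II.
definiteness: -en → indefinite.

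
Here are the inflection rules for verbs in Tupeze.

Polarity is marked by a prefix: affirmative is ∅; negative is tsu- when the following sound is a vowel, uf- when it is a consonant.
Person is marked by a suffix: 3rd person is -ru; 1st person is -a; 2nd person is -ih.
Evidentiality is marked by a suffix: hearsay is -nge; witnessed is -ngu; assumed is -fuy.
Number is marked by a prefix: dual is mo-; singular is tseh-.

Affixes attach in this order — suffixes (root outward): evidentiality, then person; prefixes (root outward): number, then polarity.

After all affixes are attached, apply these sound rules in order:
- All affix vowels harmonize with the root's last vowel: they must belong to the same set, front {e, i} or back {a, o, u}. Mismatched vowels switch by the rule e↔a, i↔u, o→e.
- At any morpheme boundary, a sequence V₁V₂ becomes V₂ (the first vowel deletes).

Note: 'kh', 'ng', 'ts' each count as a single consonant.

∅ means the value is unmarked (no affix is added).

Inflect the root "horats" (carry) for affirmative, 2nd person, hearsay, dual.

Attach number dual mo- → mohorats.
Attach evidentiality hearsay -nge → mohoratsnge.
Attach person 2nd person -ih → mohoratsngeih.
polarity = affirmative: zero marking, form stays mohoratsngeih.
Apply vowel harmony: mohoratsngeih → mohoratsngauh.
Apply vowel deletion: mohoratsngauh → mohoratsnguh.

mohoratsnguh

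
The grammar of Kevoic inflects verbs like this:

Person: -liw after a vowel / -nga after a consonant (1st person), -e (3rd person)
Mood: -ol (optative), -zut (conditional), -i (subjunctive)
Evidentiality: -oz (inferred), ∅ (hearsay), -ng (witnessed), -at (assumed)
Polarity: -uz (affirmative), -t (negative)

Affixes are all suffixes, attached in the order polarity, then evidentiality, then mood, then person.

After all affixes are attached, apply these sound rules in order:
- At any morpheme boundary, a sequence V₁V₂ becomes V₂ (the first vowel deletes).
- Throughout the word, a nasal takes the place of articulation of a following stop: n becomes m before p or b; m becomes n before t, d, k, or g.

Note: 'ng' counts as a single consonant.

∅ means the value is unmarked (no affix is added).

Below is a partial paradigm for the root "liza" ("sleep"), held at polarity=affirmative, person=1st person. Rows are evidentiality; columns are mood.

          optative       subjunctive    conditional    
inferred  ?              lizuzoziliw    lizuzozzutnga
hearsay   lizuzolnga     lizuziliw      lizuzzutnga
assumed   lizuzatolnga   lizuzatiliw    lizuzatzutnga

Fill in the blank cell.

Attach polarity affirmative -uz → lizauz.
Attach evidentiality inferred -oz → lizauzoz.
Attach mood optative -ol → lizauzozol.
Attach person 1st person -nga (after consonant 'l') → lizauzozolnga.
Apply vowel deletion: lizauzozolnga → lizuzozolnga.
Nasal assimilation: no change.

lizuzozolnga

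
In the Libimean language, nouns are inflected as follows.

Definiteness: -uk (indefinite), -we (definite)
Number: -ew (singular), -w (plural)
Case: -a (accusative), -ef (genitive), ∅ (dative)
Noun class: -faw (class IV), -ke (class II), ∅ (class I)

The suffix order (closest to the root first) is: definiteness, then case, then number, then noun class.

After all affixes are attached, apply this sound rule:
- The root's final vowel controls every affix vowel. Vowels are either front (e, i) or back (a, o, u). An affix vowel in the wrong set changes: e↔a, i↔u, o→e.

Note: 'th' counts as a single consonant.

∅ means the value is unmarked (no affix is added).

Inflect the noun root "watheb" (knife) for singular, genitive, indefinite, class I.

wathebikefew

Attach definiteness indefinite -uk → wathebuk.
Attach case genitive -ef → wathebukef.
Attach number singular -ew → wathebukefew.
noun class = class I: zero marking, form stays wathebukefew.
Apply vowel harmony: wathebukefew → wathebikefew.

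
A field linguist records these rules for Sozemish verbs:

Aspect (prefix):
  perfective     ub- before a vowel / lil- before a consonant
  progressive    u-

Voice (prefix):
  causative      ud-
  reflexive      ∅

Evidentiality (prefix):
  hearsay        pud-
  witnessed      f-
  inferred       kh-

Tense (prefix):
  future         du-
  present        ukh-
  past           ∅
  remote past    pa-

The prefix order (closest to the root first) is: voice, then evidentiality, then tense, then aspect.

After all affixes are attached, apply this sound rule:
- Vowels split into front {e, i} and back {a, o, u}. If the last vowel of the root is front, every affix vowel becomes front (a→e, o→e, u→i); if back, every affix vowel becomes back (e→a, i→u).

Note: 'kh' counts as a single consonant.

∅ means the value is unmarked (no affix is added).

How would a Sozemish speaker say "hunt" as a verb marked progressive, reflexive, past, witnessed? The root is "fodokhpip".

voice = reflexive: zero marking, form stays fodokhpip.
Attach evidentiality witnessed f- → ffodokhpip.
tense = past: zero marking, form stays ffodokhpip.
Attach aspect progressive u- → uffodokhpip.
Apply vowel harmony: uffodokhpip → iffodokhpip.

iffodokhpip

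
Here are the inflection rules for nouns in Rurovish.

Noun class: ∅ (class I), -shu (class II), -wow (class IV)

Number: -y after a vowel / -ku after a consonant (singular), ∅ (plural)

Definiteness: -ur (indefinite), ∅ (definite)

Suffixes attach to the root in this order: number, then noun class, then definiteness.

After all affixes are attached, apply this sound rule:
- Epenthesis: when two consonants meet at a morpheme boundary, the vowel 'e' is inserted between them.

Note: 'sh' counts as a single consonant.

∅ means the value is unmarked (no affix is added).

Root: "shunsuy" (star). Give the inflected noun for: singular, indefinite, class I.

Attach number singular -ku (after consonant 'y') → shunsuyku.
noun class = class I: zero marking, form stays shunsuyku.
Attach definiteness indefinite -ur → shunsuykuur.
Apply epenthesis: shunsuykuur → shunsuyekuur.

shunsuyekuur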